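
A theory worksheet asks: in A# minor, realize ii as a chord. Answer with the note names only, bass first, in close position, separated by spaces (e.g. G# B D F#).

B# D# F##

ii is the minor supertonic, borrowed from the parallel major (the Dorian ii). In A# minor that root is B#.
So the chord is B#-D#-F##.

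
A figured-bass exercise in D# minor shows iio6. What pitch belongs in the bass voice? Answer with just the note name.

G#

iio in D# minor has root E#; the chord is E#-G#-B.
The figure 6 means first inversion — the third is in the bass.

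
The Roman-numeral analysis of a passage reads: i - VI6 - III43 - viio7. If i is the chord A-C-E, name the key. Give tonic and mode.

A minor

The chord Am is a minor triad rooted on A; its label is i.
If A is scale degree 1 and the mode makes that degree carry a minor triad, the tonic is A and the mode is minor.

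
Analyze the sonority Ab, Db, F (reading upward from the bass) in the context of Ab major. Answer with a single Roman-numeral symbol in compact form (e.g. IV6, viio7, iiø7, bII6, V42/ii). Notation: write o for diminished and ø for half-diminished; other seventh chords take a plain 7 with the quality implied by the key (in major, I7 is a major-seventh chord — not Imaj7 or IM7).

Stacked in thirds the chord is Db-F-Ab: a major triad on Db.
In Ab major, Db is the subdominant; the diatonic major triad there is IV.
With Ab in the bass the chord is in second inversion, so the figured bass is 64.

IV64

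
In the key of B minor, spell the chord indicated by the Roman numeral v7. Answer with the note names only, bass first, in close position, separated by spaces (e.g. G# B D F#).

F# A C# E

In B minor, scale degree 5 is F#, and the diatonic chord built there is a minor seventh chord.
That chord is spelled F#-A-C#-E.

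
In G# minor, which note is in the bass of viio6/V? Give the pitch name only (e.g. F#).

E#

The applied chord viio6/V is rooted on C##: C##-E#-G#.
The figure 6 means first inversion — the third is in the bass.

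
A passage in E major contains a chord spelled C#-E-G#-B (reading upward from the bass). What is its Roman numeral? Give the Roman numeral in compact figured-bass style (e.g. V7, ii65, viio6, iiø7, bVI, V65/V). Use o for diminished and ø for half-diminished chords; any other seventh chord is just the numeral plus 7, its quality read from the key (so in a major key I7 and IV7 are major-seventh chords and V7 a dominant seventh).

Stacked in thirds the chord is C#-E-G#-B: a minor seventh chord on C#.
In E major, C# is the submediant; the diatonic minor seventh chord there is vi7.

vi7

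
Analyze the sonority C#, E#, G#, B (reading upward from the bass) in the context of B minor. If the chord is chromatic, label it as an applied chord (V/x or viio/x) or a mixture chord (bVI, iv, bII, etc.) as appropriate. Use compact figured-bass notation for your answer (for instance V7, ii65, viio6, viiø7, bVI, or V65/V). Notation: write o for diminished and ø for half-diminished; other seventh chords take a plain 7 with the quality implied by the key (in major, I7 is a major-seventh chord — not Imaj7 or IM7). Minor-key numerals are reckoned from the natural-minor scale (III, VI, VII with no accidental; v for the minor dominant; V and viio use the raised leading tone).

V7/V

Stacked in thirds the chord is C#-E#-G#-B: a dominant seventh chord on C#.
C# is not a diatonic chord root with this quality in B minor, but it lies a perfect fifth above F# (V), so the chord functions as an applied dominant of V.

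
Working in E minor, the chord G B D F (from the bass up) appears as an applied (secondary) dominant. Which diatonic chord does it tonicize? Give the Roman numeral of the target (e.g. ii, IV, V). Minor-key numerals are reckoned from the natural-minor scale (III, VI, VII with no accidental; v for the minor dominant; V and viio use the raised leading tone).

The chord is a dominant seventh chord on G.
A dominant resolves down a perfect fifth: G → C. In E minor, C is scale degree 6, i.e. VI.

VI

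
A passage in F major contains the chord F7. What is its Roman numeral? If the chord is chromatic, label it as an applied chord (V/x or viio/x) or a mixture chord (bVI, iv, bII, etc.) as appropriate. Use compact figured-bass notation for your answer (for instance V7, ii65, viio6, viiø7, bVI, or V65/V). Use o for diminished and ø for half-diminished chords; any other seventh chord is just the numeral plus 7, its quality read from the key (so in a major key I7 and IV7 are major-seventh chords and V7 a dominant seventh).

Stacked in thirds the chord is F-A-C-Eb: a dominant seventh chord on F.
F is not a diatonic chord root with this quality in F major, but it lies a perfect fifth above Bb (IV), so the chord functions as an applied dominant of IV.

V7/IV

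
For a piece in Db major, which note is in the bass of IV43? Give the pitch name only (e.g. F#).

IV in Db major has root Gb; the chord is Gb-Bb-Db-F.
The figure 43 means second inversion — the fifth is in the bass.

Db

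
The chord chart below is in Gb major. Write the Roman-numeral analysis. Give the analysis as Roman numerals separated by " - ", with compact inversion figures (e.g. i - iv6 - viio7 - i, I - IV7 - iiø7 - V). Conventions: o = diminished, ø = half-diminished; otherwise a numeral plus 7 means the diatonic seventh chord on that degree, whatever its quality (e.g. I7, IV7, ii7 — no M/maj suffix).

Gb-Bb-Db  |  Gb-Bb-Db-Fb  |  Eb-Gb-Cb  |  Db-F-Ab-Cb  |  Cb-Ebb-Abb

I - V7/IV - IV6 - V7 - bII6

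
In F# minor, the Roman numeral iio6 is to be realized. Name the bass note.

iio in F# minor has root G#; the chord is G#-B-D.
The figure 6 means first inversion — the third is in the bass.

B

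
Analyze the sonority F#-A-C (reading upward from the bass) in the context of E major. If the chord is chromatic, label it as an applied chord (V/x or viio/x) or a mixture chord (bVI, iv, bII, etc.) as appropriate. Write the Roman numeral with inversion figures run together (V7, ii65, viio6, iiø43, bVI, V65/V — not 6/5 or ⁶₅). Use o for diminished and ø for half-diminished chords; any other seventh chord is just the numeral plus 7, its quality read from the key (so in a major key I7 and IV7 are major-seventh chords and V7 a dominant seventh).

Stacked in thirds the chord is F#-A-C: a diminished triad on F#.
F# is the second degree of E major. This is the diminished supertonic triad, borrowed from the parallel minor.

iio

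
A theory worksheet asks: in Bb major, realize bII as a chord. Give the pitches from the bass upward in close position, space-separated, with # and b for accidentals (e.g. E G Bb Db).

bII is the Neapolitan chord — a major triad on the lowered second degree. In Bb major that root is Cb.
So the chord is Cb-Eb-Gb, a major triad.

Cb Eb Gb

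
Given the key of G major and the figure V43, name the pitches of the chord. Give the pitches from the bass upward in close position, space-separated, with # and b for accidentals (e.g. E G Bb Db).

A C D F#

The numeral's case and figure indicate a dominant seventh chord. In G major its root, scale degree 5, is D.
That chord is spelled D-F#-A-C.
With the 43 figure the chord is in second inversion; from the bass A upward in close position it reads A-C-D-F#.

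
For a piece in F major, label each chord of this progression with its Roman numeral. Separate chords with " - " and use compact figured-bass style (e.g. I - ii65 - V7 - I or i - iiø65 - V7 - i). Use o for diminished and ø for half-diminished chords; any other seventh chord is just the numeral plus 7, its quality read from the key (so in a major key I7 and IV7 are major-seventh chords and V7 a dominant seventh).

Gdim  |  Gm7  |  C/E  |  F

iio - ii7 - V6 - I

Gdim: diminished triad on G — chromatic; iio (borrowed from the parallel minor).
Gm7: root G is the supertonic; minor seventh chord there is ii7.
C/E: major triad on C = scale degree 5 → V6.
F: major triad on F = scale degree 1 → I.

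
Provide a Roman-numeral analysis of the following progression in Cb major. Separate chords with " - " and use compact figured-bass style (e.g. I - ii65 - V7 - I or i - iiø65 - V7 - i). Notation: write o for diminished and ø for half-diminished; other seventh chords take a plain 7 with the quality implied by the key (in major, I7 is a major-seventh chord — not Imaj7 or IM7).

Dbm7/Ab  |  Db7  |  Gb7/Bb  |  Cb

Dbm7/Ab: minor seventh chord on Db = scale degree 2 → ii43.
Db7: a dominant seventh chord on Db, the applied dominant of V → V7/V.
Gb7/Bb: root Gb is the dominant; dominant seventh chord there is V65.
Cb: major triad on Cb = scale degree 1 → I.

ii43 - V7/V - V65 - I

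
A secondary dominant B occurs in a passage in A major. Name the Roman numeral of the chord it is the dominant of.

V

The chord is a major triad on B.
A dominant resolves down a perfect fifth: B → E. In A major, E is scale degree 5, i.e. V.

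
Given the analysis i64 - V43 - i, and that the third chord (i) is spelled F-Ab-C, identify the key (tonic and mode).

i is given as F-Ab-C — a minor triad with root F.
If F is scale degree 1 and the mode makes that degree carry a minor triad, the tonic is F and the mode is minor.

F minor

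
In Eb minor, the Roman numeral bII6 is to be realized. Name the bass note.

Ab

bII in Eb minor has root Fb; the chord is Fb-Ab-Cb.
The figure 6 means first inversion — the third is in the bass.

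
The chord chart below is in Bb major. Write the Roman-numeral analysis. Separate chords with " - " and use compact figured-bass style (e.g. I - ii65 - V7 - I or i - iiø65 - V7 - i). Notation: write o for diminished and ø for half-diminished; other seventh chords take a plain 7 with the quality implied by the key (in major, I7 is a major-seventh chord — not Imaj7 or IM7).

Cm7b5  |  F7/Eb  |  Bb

iiø7 - V42 - I

Cm7b5 is non-diatonic — iiø7, a mixture chord from Bb minor.
F7/Eb: dominant seventh chord on F = scale degree 5 → V42.
Bb: major triad on Bb = scale degree 1 → I.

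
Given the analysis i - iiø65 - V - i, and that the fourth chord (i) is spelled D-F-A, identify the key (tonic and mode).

D minor

i is given as D-F-A — a minor triad with root D.
If D is scale degree 1 and the mode makes that degree carry a minor triad, the tonic is D and the mode is minor.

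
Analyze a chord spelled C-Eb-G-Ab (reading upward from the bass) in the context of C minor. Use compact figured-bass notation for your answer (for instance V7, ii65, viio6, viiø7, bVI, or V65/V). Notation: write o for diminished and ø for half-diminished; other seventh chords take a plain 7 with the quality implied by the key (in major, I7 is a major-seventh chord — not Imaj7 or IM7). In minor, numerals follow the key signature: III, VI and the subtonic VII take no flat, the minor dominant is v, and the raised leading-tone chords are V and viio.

VI65

The pitches Ab-C-Eb-G form a major seventh chord rooted on Ab.
Ab is scale degree 6 in C minor, and a major seventh chord on that degree is written VI7.
With C in the bass the chord is in first inversion, so the figured bass is 65.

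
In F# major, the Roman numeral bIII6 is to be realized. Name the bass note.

C#

bIII in F# major has root A; the chord is A-C#-E.
The figure 6 means first inversion — the third is in the bass.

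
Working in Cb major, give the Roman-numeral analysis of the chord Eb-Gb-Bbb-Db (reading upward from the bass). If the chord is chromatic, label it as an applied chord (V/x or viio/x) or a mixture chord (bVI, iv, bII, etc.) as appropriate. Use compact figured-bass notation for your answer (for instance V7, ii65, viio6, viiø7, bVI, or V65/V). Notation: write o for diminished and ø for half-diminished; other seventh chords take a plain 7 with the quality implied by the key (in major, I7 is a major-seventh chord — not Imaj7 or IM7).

Stacked in thirds the chord is Eb-Gb-Bbb-Db: a half-diminished seventh chord on Eb.
Eb sits a half step below Fb (IV in Cb major); a diminished chord there is the applied leading-tone chord of IV.

viiø7/IV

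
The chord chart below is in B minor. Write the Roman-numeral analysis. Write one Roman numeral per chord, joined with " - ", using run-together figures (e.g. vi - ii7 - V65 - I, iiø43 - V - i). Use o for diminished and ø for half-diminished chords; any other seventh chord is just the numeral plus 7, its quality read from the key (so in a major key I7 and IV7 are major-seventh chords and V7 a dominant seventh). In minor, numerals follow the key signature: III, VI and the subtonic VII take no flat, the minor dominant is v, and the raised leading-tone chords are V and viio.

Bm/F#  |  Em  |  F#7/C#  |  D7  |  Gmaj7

i64 - iv - V43 - V7/VI - VI7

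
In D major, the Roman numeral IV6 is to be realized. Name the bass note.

IV in D major has root G; the chord is G-B-D.
The figure 6 means first inversion — the third is in the bass.

B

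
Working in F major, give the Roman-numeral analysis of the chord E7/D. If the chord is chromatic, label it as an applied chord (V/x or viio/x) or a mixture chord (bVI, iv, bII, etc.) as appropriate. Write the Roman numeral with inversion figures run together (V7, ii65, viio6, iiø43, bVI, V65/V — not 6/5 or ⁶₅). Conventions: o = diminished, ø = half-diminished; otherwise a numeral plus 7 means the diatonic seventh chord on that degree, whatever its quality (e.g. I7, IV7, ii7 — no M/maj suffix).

Stacked in thirds the chord is E-G#-B-D: a dominant seventh chord on E.
E is not a diatonic chord root with this quality in F major, but it lies a perfect fifth above A (iii), so the chord functions as an applied dominant of iii.
With D in the bass the chord is in third inversion, so the figured bass is 42.

V42/iii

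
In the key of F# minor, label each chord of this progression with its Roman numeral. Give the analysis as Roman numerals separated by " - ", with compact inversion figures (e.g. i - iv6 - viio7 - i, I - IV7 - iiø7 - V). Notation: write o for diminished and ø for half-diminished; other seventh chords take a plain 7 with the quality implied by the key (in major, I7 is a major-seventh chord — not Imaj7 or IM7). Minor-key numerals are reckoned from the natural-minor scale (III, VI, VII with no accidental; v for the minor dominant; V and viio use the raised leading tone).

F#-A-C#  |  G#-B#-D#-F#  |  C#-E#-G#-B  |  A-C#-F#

i - V7/V - V7 - i6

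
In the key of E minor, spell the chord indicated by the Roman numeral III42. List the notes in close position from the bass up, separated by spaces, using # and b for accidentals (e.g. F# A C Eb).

F# G B D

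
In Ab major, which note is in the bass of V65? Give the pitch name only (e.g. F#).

V in Ab major has root Eb; the chord is Eb-G-Bb-Db.
The figure 65 means first inversion — the third is in the bass.

G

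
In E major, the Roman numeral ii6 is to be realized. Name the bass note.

A

ii in E major has root F#; the chord is F#-A-C#.
The figure 6 means first inversion — the third is in the bass.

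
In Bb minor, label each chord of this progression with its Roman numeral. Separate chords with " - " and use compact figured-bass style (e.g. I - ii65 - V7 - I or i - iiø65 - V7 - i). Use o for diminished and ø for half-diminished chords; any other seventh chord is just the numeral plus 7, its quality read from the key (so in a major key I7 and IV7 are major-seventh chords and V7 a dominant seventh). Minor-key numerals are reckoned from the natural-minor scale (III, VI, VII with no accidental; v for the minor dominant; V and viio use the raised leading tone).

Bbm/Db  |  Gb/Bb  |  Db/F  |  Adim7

Bbm/Db has root Bb, degree 1 in Bb minor, so i6.
Gb/Bb: root Gb is the submediant; major triad there is VI6.
Db/F: root Db is the mediant; major triad there is III6.
Adim7: root A is the leading tone; fully diminished seventh chord there is viio7.

i6 - VI6 - III6 - viio7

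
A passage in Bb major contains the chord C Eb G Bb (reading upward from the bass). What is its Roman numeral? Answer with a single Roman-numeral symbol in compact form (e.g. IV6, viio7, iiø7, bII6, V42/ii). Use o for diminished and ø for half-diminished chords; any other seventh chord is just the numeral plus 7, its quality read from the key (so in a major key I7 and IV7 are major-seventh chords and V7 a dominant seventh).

Stacked in thirds the chord is C-Eb-G-Bb: a minor seventh chord on C.
In Bb major, C is the supertonic; the diatonic minor seventh chord there is ii7.

ii7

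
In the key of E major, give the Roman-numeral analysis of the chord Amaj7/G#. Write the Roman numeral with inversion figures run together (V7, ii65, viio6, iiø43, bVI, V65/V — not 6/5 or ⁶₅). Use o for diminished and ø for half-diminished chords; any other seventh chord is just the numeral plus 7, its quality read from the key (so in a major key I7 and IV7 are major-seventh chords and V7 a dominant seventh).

Stacked in thirds the chord is A-C#-E-G#: a major seventh chord on A.
In E major, A is the subdominant; the diatonic major seventh chord there is IV7.
With G# in the bass the chord is in third inversion, so the figured bass is 42.

IV42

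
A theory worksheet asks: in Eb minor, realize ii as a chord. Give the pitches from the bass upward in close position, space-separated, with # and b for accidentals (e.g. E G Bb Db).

F Ab C

Scale degree 2 in Eb minor is F; here the chord built on it is altered to a minor triad. ii is the minor supertonic, borrowed from the parallel major (the Dorian ii).
So the chord is F-Ab-C, a minor triad.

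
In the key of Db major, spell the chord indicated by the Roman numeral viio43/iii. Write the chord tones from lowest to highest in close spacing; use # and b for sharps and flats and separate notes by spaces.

The slash marks an applied leading-tone chord: viio of iii. In Db major, iii is F, so the leading tone to it is E, a half step below.
Building a fully diminished seventh chord on E gives E-G-Bb-Db.
With the 43 figure the chord is in second inversion; from the bass Bb upward in close position it reads Bb-Db-E-G.

Bb Db E G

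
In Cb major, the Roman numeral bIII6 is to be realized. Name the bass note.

Gb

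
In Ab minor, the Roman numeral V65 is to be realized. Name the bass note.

G

V in Ab minor has root Eb; the chord is Eb-G-Bb-Db.
The figure 65 means first inversion — the third is in the bass.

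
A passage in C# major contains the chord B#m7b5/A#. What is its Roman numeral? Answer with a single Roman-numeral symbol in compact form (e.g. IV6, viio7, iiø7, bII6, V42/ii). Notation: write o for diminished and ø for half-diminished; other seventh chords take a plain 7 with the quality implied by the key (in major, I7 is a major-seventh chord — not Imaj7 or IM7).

Stacked in thirds the chord is B#-D#-F#-A#: a half-diminished seventh chord on B#.
B# is scale degree 7 in C# major, and a half-diminished seventh chord on that degree is written viiø7.
With A# in the bass the chord is in third inversion, so the figured bass is 42.

viiø42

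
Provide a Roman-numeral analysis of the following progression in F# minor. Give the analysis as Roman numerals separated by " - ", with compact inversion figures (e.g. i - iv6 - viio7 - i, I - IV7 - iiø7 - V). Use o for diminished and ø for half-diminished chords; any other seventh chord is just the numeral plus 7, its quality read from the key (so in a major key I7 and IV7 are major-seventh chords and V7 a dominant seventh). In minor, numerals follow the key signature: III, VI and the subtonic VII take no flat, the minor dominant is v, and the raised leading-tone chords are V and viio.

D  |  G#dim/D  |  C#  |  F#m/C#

VI - iio64 - V - i64

D: major triad on D = scale degree 6 → VI.
G#dim/D: root G# is the supertonic; diminished triad there is iio64.
C#: major triad on C# = scale degree 5 → V.
F#m/C#: root F# is the tonic; minor triad there is i64.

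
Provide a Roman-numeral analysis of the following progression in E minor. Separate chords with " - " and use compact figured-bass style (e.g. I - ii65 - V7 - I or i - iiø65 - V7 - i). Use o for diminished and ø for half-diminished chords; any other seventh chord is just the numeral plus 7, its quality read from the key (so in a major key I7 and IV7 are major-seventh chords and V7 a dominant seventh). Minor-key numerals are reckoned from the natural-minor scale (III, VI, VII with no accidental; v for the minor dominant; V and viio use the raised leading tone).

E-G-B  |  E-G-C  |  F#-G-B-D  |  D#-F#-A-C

i - VI6 - III42 - viio7

E-G-B: root E is the tonic; minor triad there is i.
E-G-C has root C, degree 6 in E minor, so VI6.
F#-G-B-D: root G is the mediant; major seventh chord there is III42.
D#-F#-A-C: root D# is the leading tone; fully diminished seventh chord there is viio7.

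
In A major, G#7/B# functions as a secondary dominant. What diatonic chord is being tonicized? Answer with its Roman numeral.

iii

The chord is a dominant seventh chord on G#.
A dominant resolves down a perfect fifth: G# → C#. In A major, C# is scale degree 3, i.e. iii.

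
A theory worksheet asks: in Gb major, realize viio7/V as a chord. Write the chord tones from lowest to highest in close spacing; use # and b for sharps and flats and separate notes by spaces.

The slash marks an applied leading-tone chord: viio of V. In Gb major, V is Db, so the leading tone to it is C, a half step below.
Building a fully diminished seventh chord on C gives C-Eb-Gb-Bbb.

C Eb Gb Bbb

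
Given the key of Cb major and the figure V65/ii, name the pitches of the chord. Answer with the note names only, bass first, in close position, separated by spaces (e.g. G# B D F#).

C Eb Gb Ab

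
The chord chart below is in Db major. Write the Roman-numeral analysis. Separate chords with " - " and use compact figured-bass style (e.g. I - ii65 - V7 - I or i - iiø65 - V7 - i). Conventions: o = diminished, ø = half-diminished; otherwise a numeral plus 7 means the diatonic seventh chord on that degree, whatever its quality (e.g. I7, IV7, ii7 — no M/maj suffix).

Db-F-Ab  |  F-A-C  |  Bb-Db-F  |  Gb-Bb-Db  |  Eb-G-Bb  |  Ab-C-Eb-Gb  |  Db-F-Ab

Db-F-Ab: major triad on Db = scale degree 1 → I.
F-A-C: a major triad on F, the applied dominant of vi → V/vi.
Bb-Db-F: minor triad on Bb = scale degree 6 → vi.
Gb-Bb-Db: major triad on Gb = scale degree 4 → IV.
Eb-G-Bb: a major triad on Eb, the applied dominant of V → V/V.
Ab-C-Eb-Gb has root Ab, degree 5 in Db major, so V7.
Db-F-Ab has root Db, degree 1 in Db major, so I.

I - V/vi - vi - IV - V/V - V7 - I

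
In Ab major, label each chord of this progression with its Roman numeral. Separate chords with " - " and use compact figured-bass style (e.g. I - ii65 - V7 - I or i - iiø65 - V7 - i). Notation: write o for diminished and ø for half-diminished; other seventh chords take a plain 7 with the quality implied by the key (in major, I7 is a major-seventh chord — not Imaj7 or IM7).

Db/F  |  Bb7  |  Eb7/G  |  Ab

Db/F: root Db is the subdominant; major triad there is IV6.
Bb7: chromatic; Bb is V of V, so V7/V.
Eb7/G: dominant seventh chord on Eb = scale degree 5 → V65.
Ab has root Ab, degree 1 in Ab major, so I.

IV6 - V7/V - V65 - I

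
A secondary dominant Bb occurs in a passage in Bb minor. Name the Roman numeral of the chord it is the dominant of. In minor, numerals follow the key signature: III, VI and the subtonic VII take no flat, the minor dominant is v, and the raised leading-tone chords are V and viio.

The chord is a major triad on Bb.
A dominant resolves down a perfect fifth: Bb → Eb. In Bb minor, Eb is scale degree 4, i.e. iv.

iv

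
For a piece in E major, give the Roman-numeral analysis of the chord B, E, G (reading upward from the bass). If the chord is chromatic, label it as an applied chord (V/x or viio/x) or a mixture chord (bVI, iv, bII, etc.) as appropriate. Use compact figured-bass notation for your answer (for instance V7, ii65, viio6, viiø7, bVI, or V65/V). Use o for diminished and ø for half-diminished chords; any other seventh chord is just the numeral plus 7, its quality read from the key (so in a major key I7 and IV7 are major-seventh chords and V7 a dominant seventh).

The pitches E-G-B form a minor triad rooted on E.
E is the first degree of E major. This is the minor tonic, borrowed from the parallel minor.
With B in the bass the chord is in second inversion, so the figured bass is 64.

i64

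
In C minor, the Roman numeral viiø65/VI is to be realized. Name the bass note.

Bb

The applied chord viiø65/VI is rooted on G: G-Bb-Db-F.
The figure 65 means first inversion — the third is in the bass.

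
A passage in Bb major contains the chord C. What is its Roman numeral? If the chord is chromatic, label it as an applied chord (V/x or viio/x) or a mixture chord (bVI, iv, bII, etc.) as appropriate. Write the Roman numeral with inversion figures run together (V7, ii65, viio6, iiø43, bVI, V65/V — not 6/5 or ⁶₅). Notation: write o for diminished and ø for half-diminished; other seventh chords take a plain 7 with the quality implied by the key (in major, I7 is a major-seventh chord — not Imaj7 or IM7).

Stacked in thirds the chord is C-E-G: a major triad on C.
C is not a diatonic chord root with this quality in Bb major, but it lies a perfect fifth above F (V), so the chord functions as an applied dominant of V.

V/V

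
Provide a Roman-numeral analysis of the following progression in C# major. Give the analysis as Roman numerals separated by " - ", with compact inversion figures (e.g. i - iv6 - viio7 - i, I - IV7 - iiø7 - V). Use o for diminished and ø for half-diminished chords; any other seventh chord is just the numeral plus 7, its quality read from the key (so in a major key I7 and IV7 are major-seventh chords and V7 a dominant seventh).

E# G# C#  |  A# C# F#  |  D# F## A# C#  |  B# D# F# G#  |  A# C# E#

E#-G#-C# has root C#, degree 1 in C# major, so I6.
A#-C#-F#: major triad on F# = scale degree 4 → IV6.
D#-F##-A#-C#: chromatic; D# is V of V, so V7/V.
B#-D#-F#-G#: root G# is the dominant; dominant seventh chord there is V65.
A#-C#-E#: minor triad on A# = scale degree 6 → vi.

I6 - IV6 - V7/V - V65 - vi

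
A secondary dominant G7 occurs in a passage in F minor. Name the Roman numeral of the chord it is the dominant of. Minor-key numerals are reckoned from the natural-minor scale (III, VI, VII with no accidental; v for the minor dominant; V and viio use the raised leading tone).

The chord is a dominant seventh chord on G.
A dominant resolves down a perfect fifth: G → C. In F minor, C is scale degree 5, i.e. V.

V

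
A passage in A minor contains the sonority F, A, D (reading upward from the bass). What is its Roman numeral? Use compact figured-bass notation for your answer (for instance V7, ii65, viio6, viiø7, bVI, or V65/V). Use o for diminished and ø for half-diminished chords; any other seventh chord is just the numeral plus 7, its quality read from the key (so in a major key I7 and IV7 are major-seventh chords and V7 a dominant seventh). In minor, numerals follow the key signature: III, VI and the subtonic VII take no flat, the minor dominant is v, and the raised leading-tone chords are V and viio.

Stacked in thirds the chord is D-F-A: a minor triad on D.
In A minor, D is the subdominant; the diatonic minor triad there is iv.
With F in the bass the chord is in first inversion, so the figured bass is 6.

iv6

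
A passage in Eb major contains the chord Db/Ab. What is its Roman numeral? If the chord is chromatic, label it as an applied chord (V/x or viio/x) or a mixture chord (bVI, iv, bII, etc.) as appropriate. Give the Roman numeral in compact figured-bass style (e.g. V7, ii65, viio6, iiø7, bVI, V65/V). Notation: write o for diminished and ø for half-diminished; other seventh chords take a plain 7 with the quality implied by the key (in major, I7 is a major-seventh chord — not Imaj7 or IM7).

The pitches Db-F-Ab form a major triad rooted on Db.
Db is the lowered seventh degree of Eb major (diatonic 7 would be D). This is a major triad on the lowered seventh degree (the subtonic), borrowed from the parallel minor.
With Ab in the bass the chord is in second inversion, so the figured bass is 64.

bVII64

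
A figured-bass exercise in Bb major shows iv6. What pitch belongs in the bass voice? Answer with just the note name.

iv in Bb major has root Eb; the chord is Eb-Gb-Bb.
The figure 6 means first inversion — the third is in the bass.

Gb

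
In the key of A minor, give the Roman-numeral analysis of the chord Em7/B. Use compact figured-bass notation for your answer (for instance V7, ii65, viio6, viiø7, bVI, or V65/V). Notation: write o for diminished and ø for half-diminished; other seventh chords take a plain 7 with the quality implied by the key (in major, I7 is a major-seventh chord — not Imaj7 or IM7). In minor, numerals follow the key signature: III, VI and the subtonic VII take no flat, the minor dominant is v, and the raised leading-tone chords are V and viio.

The pitches E-G-B-D form a minor seventh chord rooted on E.
In A minor, E is the dominant; the diatonic minor seventh chord there is v7.
With B in the bass the chord is in second inversion, so the figured bass is 43.

v43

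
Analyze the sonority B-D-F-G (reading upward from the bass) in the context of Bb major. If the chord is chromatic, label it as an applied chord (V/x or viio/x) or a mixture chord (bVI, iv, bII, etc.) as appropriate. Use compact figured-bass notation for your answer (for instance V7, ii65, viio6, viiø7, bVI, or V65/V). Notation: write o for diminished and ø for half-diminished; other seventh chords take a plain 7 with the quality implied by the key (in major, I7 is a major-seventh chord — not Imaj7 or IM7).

V65/ii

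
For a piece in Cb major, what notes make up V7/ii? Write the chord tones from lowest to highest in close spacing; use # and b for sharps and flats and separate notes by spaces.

Ab C Eb Gb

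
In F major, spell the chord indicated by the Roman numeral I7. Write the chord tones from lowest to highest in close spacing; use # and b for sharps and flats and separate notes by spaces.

F A C E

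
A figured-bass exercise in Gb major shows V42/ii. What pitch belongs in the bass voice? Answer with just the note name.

Db

The applied chord V42/ii is rooted on Eb: Eb-G-Bb-Db.
The figure 42 means third inversion — the seventh is in the bass.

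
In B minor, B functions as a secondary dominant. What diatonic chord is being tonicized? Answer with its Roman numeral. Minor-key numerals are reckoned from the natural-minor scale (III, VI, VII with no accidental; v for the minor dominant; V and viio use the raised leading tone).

iv

The chord is a major triad on B.
A dominant resolves down a perfect fifth: B → E. In B minor, E is scale degree 4, i.e. iv.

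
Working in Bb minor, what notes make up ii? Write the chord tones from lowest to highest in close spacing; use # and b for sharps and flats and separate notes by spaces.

C Eb G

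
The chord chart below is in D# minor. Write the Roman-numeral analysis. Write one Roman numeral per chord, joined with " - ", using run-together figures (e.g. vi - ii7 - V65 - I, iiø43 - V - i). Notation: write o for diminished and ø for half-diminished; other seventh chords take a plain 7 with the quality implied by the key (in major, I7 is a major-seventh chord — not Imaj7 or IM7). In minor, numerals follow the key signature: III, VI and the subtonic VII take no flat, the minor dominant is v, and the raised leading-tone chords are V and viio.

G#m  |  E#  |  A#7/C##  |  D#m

G#m: minor triad on G# = scale degree 4 → iv.
E#: chromatic; E# is V of V, so V/V.
A#7/C##: root A# is the dominant; dominant seventh chord there is V65.
D#m has root D#, degree 1 in D# minor, so i.

iv - V/V - V65 - i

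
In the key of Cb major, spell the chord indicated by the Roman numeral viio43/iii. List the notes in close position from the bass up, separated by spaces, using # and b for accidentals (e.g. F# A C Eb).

viio43/iii is a secondary leading-tone chord. The target iii is Eb in Cb major; the applied chord is rooted a semitone below, on D.
Building a fully diminished seventh chord on D gives D-F-Ab-Cb.
The figured bass 43 indicates second inversion, placing the fifth (Ab) in the bass: Ab-Cb-D-F.

Ab Cb D F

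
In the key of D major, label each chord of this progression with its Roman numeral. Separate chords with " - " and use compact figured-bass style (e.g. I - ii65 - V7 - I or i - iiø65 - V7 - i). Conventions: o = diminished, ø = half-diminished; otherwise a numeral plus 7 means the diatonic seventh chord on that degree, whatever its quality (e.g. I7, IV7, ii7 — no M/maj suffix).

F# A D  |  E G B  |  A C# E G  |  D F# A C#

I6 - ii - V7 - I7

F#-A-D: major triad on D = scale degree 1 → I6.
E-G-B: root E is the supertonic; minor triad there is ii.
A-C#-E-G has root A, degree 5 in D major, so V7.
D-F#-A-C# has root D, degree 1 in D major, so I7.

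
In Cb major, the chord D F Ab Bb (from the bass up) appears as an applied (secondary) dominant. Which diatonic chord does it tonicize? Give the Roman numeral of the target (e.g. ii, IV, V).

The chord is a dominant seventh chord on Bb.
A dominant resolves down a perfect fifth: Bb → Eb. In Cb major, Eb is scale degree 3, i.e. iii.

iii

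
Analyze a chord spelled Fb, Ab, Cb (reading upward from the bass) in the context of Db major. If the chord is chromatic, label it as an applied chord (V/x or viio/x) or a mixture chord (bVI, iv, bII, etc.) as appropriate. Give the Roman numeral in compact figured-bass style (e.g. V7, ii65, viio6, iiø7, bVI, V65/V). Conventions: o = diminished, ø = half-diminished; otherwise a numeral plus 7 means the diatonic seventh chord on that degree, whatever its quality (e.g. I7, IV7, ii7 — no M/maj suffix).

bIII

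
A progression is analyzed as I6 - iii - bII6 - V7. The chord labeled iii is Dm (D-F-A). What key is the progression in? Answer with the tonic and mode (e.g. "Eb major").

Bb major

iii is given as D-F-A — a minor triad with root D.
Counting down 2 scale steps from D places the tonic on Bb; a minor triad on degree 3 is diatonic only in major.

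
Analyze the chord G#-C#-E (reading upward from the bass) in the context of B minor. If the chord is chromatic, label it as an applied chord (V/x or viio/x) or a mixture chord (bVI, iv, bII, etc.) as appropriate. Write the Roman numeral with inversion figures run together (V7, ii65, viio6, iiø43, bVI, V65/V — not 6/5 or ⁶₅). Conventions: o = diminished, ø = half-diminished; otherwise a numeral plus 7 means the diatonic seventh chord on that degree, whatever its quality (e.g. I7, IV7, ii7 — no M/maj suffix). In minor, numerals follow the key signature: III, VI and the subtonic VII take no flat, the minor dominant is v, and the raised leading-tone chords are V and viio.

ii64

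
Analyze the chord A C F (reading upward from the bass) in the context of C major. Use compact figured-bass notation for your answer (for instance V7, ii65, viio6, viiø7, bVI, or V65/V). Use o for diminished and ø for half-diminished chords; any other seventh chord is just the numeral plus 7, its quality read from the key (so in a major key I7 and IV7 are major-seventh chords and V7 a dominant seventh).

The pitches F-A-C form a major triad rooted on F.
In C major, F is the subdominant; the diatonic major triad there is IV.
With A in the bass the chord is in first inversion, so the figured bass is 6.

IV6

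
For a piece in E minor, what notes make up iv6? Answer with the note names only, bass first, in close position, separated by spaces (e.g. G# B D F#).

C E A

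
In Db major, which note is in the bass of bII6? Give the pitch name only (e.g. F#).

bII in Db major has root Ebb; the chord is Ebb-Gb-Bbb.
The figure 6 means first inversion — the third is in the bass.

Gb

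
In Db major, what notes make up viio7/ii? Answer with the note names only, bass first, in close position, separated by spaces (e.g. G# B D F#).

D F Ab Cb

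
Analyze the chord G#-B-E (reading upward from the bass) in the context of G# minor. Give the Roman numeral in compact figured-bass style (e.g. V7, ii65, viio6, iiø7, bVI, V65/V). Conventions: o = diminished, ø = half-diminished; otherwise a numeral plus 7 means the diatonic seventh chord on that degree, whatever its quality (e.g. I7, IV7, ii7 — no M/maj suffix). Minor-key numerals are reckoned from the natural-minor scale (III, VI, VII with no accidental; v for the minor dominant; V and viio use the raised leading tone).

VI6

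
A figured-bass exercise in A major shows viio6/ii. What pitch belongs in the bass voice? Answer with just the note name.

C#

The applied chord viio6/ii is rooted on A#: A#-C#-E.
The figure 6 means first inversion — the third is in the bass.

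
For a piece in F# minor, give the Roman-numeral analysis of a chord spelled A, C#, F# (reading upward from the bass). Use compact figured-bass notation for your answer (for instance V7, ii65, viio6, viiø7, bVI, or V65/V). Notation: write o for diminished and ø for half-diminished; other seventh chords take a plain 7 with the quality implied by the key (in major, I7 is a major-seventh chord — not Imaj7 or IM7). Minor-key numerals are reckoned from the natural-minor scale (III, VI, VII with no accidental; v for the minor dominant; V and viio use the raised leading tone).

Stacked in thirds the chord is F#-A-C#: a minor triad on F#.
In F# minor, F# is the tonic; the diatonic minor triad there is i.
With A in the bass the chord is in first inversion, so the figured bass is 6.

i6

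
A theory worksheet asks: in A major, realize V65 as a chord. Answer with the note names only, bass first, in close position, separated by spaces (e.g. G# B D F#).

G# B D E

The numeral's case and figure indicate a dominant seventh chord. In A major its root, the dominant, is E.
Stacking thirds from E gives E-G#-B-D.
With the 65 figure the chord is in first inversion; from the bass G# upward in close position it reads G#-B-D-E.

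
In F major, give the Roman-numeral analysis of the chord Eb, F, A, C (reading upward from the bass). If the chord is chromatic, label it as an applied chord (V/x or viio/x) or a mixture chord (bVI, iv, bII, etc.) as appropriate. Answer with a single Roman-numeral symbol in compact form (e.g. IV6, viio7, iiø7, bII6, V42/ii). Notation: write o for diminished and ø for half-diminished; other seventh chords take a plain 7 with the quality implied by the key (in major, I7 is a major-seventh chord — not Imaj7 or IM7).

V42/IV

Stacked in thirds the chord is F-A-C-Eb: a dominant seventh chord on F.
F is not a diatonic chord root with this quality in F major, but it lies a perfect fifth above Bb (IV), so the chord functions as an applied dominant of IV.
With Eb in the bass the chord is in third inversion, so the figured bass is 42.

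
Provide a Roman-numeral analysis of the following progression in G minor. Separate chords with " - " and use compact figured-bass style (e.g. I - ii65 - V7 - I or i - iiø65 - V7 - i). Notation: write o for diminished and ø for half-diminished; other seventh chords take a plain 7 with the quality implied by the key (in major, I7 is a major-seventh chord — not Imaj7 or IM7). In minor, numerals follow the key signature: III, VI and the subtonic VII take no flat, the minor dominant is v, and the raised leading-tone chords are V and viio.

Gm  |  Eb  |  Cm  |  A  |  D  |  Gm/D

Gm: root G is the tonic; minor triad there is i.
Eb has root Eb, degree 6 in G minor, so VI.
Cm: minor triad on C = scale degree 4 → iv.
A: a major triad on A, the applied dominant of V → V/V.
D: major triad on D = scale degree 5 → V.
Gm/D: root G is the tonic; minor triad there is i64.

i - VI - iv - V/V - V - i64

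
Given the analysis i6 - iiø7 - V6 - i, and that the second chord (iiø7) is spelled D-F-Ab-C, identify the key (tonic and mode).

C minor

The chord Dm7b5 is a half-diminished seventh chord rooted on D; its label is iiø7.
If D is scale degree 2 and the mode makes that degree carry a half-diminished seventh chord, the tonic is C and the mode is minor.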